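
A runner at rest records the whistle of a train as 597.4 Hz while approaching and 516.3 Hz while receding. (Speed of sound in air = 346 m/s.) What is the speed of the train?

f₁/f₂ = (v + v_s)/(v − v_s), so v_s = v · (f₁ − f₂)/(f₁ + f₂).
v_s = 346 × (597.4 − 516.3)/(597.4 + 516.3) = 346 × 81.1/1113.7 ≈ 25 m/s.

25 m/s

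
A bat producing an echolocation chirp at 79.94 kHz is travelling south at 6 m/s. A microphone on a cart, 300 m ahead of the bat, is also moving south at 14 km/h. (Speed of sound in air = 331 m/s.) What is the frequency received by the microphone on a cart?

14 km/h = 3.889 m/s.
The microphone on a cart is ahead, so the bat is moving toward it while the microphone on a cart is moving away from the bat.
With source approaching and observer receding, f' = f · (v − v_o)/(v − v_s).
f' = 79.94 × (331 − 3.889)/(331 − 6) = 79.94 × 327.11/325 ≈ 80.5 kHz.

80.5 kHz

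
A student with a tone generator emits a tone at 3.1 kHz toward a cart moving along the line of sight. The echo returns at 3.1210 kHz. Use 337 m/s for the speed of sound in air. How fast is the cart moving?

Double Doppler shift off a moving reflector: f₂ = f₀ · (v + u)/(v − u) (u > 0 toward emitter).
Rearranging, u = v · (f₂ − f₀)/(f₂ + f₀) = 337 × 0.0210/6.2210 ≈ 1.14 m/s.
So the cart is moving at 1.14 m/s toward the emitter.

1.14 m/s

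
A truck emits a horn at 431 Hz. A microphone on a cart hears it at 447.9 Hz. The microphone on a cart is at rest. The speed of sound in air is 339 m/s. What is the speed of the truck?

12.8 m/s

f' > f, so the truck is approaching.
f' = f · v/(v − v_s) ⇒ v_s = v · |1 − f/f'|.
v_s = 339 × |1 − 431/447.9| = 339 × 0.03773 ≈ 12.8 m/s.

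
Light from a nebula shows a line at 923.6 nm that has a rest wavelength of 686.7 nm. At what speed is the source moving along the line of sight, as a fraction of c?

0.288c

λ'/λ₀ = 1.3450 > 1 (redshift), so the source is receding.
λ'/λ₀ = √((1 + β)/(1 − β)) for a receding source ⇒ β = (r² − 1)/(r² + 1) with r = λ'/λ₀.
β = (1.8090 − 1)/(1.8090 + 1) ≈ 0.288.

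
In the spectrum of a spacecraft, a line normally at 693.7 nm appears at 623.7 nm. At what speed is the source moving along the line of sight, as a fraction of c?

0.106

λ'/λ₀ = 0.8991 < 1 (blueshift), so the source is approaching.
λ'/λ₀ = √((1 − β)/(1 + β)) for an approaching source ⇒ β = (1 − r²)/(1 + r²) with r = λ'/λ₀.
β = (1 − 0.8084)/(1 + 0.8084) ≈ 0.106.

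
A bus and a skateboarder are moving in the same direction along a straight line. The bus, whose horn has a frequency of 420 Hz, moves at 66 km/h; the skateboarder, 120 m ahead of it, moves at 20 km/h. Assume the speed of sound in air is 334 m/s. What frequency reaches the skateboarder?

437 Hz

66 km/h = 18.33 m/s; 20 km/h = 5.556 m/s.
The skateboarder is ahead, so the bus is moving toward it while the skateboarder is moving away from the bus.
General Doppler shift: f' = f · (v − v_o)/(v − v_s).
f' = 420 × (334 − 5.556)/(334 − 18.33) = 420 × 328.44/315.67 ≈ 437 Hz.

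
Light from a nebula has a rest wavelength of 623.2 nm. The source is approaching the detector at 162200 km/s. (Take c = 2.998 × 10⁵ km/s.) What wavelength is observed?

β = v/c = 162200/299800 = 0.5410.
Relativistic Doppler for wavelength: λ' = λ₀ · √((1 − β)/(1 + β)).
λ' = 623.2 × √(0.4590/1.5410) = 623.2 × 0.54574 ≈ 340.1 nm.

340.1 nm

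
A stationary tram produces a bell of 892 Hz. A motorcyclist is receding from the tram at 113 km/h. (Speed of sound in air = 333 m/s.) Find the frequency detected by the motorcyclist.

808 Hz

113 km/h = 31.39 m/s.
Moving observer, stationary source: f' = f · (v − v_o)/v.
f' = 892 × (333 − 31.39)/333 = 892 × 301.61/333 ≈ 808 Hz.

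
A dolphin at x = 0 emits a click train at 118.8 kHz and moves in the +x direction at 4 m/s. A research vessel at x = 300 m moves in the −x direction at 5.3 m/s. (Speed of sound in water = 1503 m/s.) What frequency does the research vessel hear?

119.5 kHz

The observer lies on the +x side, so the source is heading toward the observer and the observer is heading toward the source.
Both move, so f' = f · (v + v_o)/(v − v_s).
f' = 118.8 × (1503 + 5.3)/(1503 − 4) = 118.8 × 1508.3/1499 ≈ 119.5 kHz.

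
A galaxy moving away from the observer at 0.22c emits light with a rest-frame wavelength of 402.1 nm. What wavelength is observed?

Relativistic Doppler for wavelength: λ' = λ₀ · √((1 + β)/(1 − β)).
λ' = 402.1 × √(1.2200/0.7800) = 402.1 × 1.25064 ≈ 502.9 nm.

502.9 nm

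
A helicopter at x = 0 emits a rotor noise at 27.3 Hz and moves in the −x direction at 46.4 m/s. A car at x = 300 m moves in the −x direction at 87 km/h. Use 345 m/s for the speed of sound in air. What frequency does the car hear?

25.7 Hz

87 km/h = 24.17 m/s.
The observer lies on the +x side, so the source is heading away from the observer and the observer is heading toward the source.
Both move, so f' = f · (v + v_o)/(v + v_s).
f' = 27.3 × (345 + 24.17)/(345 + 46.4) = 27.3 × 369.17/391.4 ≈ 25.7 Hz.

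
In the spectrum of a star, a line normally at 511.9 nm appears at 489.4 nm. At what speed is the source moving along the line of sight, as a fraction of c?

0.045

λ'/λ₀ = 0.9560 < 1 (blueshift), so the source is approaching.
λ'/λ₀ = √((1 − β)/(1 + β)) for an approaching source ⇒ β = (1 − r²)/(1 + r²) with r = λ'/λ₀.
β = (1 − 0.9140)/(1 + 0.9140) ≈ 0.045.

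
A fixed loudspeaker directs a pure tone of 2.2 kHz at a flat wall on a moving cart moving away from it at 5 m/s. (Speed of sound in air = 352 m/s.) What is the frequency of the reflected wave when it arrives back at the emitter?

At the flat wall on a moving cart (a moving observer), f₁ = f₀ · (v − u)/v = 2.2 × 347/352 ≈ 2.17 kHz.
The reflection then acts as a moving source: f₂ = f₁ · v/(v + u) ≈ 2.14 kHz.
Equivalently f₂ = f₀ · (v − u)/(v + u).

2.14 kHz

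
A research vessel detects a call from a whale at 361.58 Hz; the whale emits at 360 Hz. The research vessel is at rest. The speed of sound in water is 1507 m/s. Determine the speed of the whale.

6.6 m/s

f' > f, so the whale is approaching.
f' = f · v/(v − v_s) ⇒ v_s = v · |1 − f/f'|.
v_s = 1507 × |1 − 360/361.58| = 1507 × 0.00437 ≈ 6.6 m/s.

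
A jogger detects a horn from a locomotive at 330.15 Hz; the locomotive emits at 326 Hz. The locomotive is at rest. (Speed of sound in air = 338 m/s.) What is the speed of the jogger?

f' > f, so the jogger is approaching.
f' = f · (v + v_o)/v ⇒ v_o = v · |f'/f − 1|.
v_o = 338 × |330.15/326 − 1| = 338 × 0.01273 ≈ 4.3 m/s.

4.3 m/s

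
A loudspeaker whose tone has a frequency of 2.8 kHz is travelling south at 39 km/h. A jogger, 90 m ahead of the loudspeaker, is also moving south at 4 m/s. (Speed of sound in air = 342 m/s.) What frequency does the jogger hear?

39 km/h = 10.83 m/s.
The jogger is ahead, so the loudspeaker is moving toward it while the jogger is moving away from the loudspeaker.
Both move, so f' = f · (v − v_o)/(v − v_s).
f' = 2.8 × (342 − 4)/(342 − 10.83) = 2.8 × 338/331.17 ≈ 2.86 kHz.

2.86 kHz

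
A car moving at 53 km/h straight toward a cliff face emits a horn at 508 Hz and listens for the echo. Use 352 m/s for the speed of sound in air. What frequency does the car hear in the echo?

552 Hz

53 km/h = 14.72 m/s.
The cliff face receives the sound from a moving source: f₁ = f₀ · v/(v − v_e) = 508 × 352/337.28 ≈ 530 Hz.
On the return leg the car is a moving observer: f₂ = f₁ · (v + v_e)/v = 530 × 366.72/352 ≈ 552 Hz.
Equivalently f₂ = f₀ · (v + v_e)/(v − v_e).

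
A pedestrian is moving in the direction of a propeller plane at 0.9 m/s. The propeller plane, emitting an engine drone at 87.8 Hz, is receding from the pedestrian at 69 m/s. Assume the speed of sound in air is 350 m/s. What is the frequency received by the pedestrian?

74 Hz

General Doppler shift: f' = f · (v + v_o)/(v + v_s).
f' = 87.8 × (350 + 0.9)/(350 + 69) = 87.8 × 350.9/419 ≈ 74 Hz.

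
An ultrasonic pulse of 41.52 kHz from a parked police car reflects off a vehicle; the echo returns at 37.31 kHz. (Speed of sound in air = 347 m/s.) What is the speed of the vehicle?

18.5 m/s

Double Doppler shift off a moving reflector: f₂ = f₀ · (v + u)/(v − u) (u > 0 toward emitter).
Rearranging, u = v · (f₂ − f₀)/(f₂ + f₀) = 347 × -4.21/78.83 ≈ -18.5 m/s.
So the vehicle is moving at 18.5 m/s away from the emitter.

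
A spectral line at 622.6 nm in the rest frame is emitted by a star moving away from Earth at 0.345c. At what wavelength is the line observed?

892.2 nm

Relativistic Doppler for wavelength: λ' = λ₀ · √((1 + β)/(1 − β)).
λ' = 622.6 × √(1.3450/0.6550) = 622.6 × 1.43298 ≈ 892.2 nm.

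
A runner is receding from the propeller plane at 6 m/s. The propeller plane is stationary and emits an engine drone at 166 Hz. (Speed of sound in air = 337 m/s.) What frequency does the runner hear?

163 Hz

Only the observer moves, away from the source, so f' = f · (v − v_o)/v.
f' = 166 × (337 − 6)/337 = 166 × 331/337 ≈ 163 Hz.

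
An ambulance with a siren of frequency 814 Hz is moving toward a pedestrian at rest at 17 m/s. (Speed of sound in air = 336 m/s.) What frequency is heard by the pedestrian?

857 Hz

Moving source, stationary observer: f' = f · v/(v − v_s) since the source is approaching.
f' = 814 × 336/(336 − 17) = 814 × 336/319 ≈ 857 Hz.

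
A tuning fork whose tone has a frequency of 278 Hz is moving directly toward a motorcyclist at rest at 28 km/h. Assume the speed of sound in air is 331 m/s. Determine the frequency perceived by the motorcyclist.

285 Hz

28 km/h = 7.778 m/s.
With the source moving toward a stationary observer, f' = f · v/(v − v_s).
f' = 278 × 331/(331 − 7.778) = 278 × 331/323.2 ≈ 285 Hz.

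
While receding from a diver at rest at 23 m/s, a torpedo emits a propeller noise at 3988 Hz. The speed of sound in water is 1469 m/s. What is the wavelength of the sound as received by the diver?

Only the source moves, away from the listener, so f' = f · v/(v + v_s).
f' = 3988 × 1469/(1469 + 23) ≈ 3927 Hz.
λ' = v/f' = 1469/3926.52 ≈ 37.4 cm.

37.4 cm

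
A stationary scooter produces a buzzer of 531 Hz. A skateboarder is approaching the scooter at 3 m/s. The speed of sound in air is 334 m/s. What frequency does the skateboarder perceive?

536 Hz

Moving observer, stationary source: f' = f · (v + v_o)/v.
f' = 531 × (334 + 3)/334 = 531 × 337/334 ≈ 536 Hz.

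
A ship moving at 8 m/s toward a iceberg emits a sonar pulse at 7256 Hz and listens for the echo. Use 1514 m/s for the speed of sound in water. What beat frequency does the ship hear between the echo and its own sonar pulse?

The iceberg receives the sound from a moving source: f₁ = f₀ · v/(v − v_e) = 7256 × 1514/1506 ≈ 7294.5 Hz.
On the return leg the ship is a moving observer: f₂ = f₁ · (v + v_e)/v = 7294.5 × 1522/1514 ≈ 7333.1 Hz.
Equivalently f₂ = f₀ · (v + v_e)/(v − v_e).
Beat against the emitted tone: |f₂ − f₀| = 2v_e·f₀/(v − v_e) = 2 × 8 × 7256/1506 ≈ 77 Hz.

77 Hz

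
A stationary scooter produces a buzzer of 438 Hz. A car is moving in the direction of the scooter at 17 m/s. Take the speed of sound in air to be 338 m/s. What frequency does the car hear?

Only the observer moves, toward the source, so f' = f · (v + v_o)/v.
f' = 438 × (338 + 17)/338 = 438 × 355/338 ≈ 460 Hz.

460 Hz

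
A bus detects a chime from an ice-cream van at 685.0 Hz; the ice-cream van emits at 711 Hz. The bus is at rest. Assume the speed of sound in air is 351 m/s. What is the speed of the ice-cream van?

f' < f, so the ice-cream van is receding.
f' = f · v/(v + v_s) ⇒ v_s = v · |1 − f/f'|.
v_s = 351 × |1 − 711/685.0| = 351 × 0.03796 ≈ 13.3 m/s.

13.3 m/s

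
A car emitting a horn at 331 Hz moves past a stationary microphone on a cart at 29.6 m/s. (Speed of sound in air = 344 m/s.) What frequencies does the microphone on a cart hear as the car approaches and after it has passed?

Approaching: f₁ = f · v/(v − v_s) = 331 × 344/314.4 ≈ 362 Hz.
Receding: f₂ = f · v/(v + v_s) = 331 × 344/373.6 ≈ 305 Hz.

362 Hz approaching; 305 Hz receding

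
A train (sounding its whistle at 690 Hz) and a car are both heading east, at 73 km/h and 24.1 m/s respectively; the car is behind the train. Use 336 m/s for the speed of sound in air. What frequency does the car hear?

697 Hz

73 km/h = 20.28 m/s.
The car is behind, so the train is moving away from it while the car is moving toward the train.
Both move, so f' = f · (v + v_o)/(v + v_s).
f' = 690 × (336 + 24.1)/(336 + 20.28) = 690 × 360.1/356.28 ≈ 697 Hz.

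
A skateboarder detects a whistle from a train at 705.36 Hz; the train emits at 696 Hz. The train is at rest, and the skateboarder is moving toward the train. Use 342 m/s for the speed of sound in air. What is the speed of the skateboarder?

f' = f · (v + v_o)/v ⇒ v_o = v · |f'/f − 1|.
v_o = 342 × |705.36/696 − 1| = 342 × 0.01345 ≈ 4.6 m/s.

4.6 m/s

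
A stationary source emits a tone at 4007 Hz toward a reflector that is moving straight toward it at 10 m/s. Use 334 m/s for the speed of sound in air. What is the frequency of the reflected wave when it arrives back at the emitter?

4254 Hz

At the reflector (a moving observer), f₁ = f₀ · (v + u)/v = 4007 × 344/334 ≈ 4127 Hz.
The reflection then acts as a moving source: f₂ = f₁ · v/(v − u) ≈ 4254 Hz.
Equivalently f₂ = f₀ · (v + u)/(v − u).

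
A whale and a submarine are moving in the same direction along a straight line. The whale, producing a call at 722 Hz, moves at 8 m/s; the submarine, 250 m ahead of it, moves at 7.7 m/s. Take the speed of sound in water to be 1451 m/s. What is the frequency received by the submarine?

The submarine is ahead, so the whale is moving toward it while the submarine is moving away from the whale.
Both move, so f' = f · (v − v_o)/(v − v_s).
f' = 722 × (1451 − 7.7)/(1451 − 8) = 722 × 1443.3/1443 ≈ 722 Hz.

722 Hz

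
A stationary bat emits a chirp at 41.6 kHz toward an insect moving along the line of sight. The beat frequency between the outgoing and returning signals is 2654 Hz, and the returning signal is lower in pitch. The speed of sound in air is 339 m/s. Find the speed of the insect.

11.2 m/s

Double Doppler shift off a moving reflector: f₂ = f₀ · (v + u)/(v − u) (u > 0 toward emitter).
Returning signal is lower, so f₂ = f₀ − Δf = 41600 − 2654 = 38946 Hz.
Rearranging, u = v · (f₂ − f₀)/(f₂ + f₀) = 339 × -2654/80546 ≈ -11.2 m/s.
So the insect is moving at 11.2 m/s away from the emitter.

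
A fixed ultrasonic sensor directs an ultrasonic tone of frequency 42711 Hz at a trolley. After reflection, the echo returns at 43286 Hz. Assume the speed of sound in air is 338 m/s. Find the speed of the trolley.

Double Doppler shift off a moving reflector: f₂ = f₀ · (v + u)/(v − u) (u > 0 toward emitter).
Rearranging, u = v · (f₂ − f₀)/(f₂ + f₀) = 338 × 575/85997 ≈ 2.26 m/s.
So the trolley is moving at 2.26 m/s toward the emitter.

2.26 m/s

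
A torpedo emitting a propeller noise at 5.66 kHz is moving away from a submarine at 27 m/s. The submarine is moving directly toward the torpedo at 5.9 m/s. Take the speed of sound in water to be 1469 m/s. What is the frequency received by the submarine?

5.58 kHz

With source receding and observer approaching, f' = f · (v + v_o)/(v + v_s).
f' = 5.66 × (1469 + 5.9)/(1469 + 27) = 5.66 × 1474.9/1496 ≈ 5.58 kHz.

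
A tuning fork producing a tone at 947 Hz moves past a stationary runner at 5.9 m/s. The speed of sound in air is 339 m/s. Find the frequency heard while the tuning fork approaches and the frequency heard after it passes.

Approaching: f₁ = f · v/(v − v_s) = 947 × 339/333.1 ≈ 964 Hz.
Receding: f₂ = f · v/(v + v_s) = 947 × 339/344.9 ≈ 931 Hz.

964 Hz approaching; 931 Hz receding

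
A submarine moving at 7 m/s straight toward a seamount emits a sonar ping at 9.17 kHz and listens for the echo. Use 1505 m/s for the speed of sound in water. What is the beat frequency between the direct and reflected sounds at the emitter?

The seamount receives the sound from a moving source: f₁ = f₀ · v/(v − v_e) = 9.17 × 1505/1498 ≈ 9.2129 kHz.
On the return leg the submarine is a moving observer: f₂ = f₁ · (v + v_e)/v = 9.2129 × 1512/1505 ≈ 9.2557 kHz.
Beat against the emitted tone (with f₀ = 9170 Hz): |f₂ − f₀| = 2v_e·f₀/(v − v_e) = 2 × 7 × 9170/1498 ≈ 86 Hz.

86 Hz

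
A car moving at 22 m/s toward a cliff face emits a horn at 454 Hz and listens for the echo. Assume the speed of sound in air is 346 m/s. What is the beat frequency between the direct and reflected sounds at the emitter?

62 Hz

The cliff face receives the sound from a moving source: f₁ = f₀ · v/(v − v_e) = 454 × 346/324 ≈ 484.8 Hz.
On the return leg the car is a moving observer: f₂ = f₁ · (v + v_e)/v = 484.8 × 368/346 ≈ 515.7 Hz.
Equivalently f₂ = f₀ · (v + v_e)/(v − v_e).
Beat against the emitted tone: |f₂ − f₀| = 2v_e·f₀/(v − v_e) = 2 × 22 × 454/324 ≈ 62 Hz.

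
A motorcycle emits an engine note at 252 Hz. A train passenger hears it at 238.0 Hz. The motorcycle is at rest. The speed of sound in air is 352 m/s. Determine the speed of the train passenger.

f' < f, so the train passenger is receding.
f' = f · (v − v_o)/v ⇒ v_o = v · |f'/f − 1|.
v_o = 352 × |238.0/252 − 1| = 352 × 0.05556 ≈ 19.6 m/s.

19.6 m/s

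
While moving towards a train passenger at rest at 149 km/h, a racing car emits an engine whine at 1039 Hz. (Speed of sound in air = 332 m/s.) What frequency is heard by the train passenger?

149 km/h = 41.39 m/s.
With the source moving toward a stationary observer, f' = f · v/(v − v_s).
f' = 1039 × 332/(332 − 41.39) = 1039 × 332/290.6 ≈ 1187 Hz.

1187 Hz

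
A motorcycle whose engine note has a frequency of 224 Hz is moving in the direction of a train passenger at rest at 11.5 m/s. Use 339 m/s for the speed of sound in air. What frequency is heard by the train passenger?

Only the source moves, toward the listener, so f' = f · v/(v − v_s).
f' = 224 × 339/(339 − 11.5) = 224 × 339/327.5 ≈ 232 Hz.

232 Hz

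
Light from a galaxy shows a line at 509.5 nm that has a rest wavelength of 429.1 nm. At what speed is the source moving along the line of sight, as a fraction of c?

λ'/λ₀ = 1.1874 > 1 (redshift), so the source is receding.
λ'/λ₀ = √((1 + β)/(1 − β)) for a receding source ⇒ β = (r² − 1)/(r² + 1) with r = λ'/λ₀.
β = (1.4098 − 1)/(1.4098 + 1) ≈ 0.170.

0.170c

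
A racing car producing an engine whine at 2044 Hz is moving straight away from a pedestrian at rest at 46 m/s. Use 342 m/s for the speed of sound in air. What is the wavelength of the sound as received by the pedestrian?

With the source moving away from a stationary observer, f' = f · v/(v + v_s).
f' = 2044 × 342/(342 + 46) ≈ 1802 Hz.
λ' = v/f' = 342/1801.67 ≈ 19.0 cm.

19.0 cm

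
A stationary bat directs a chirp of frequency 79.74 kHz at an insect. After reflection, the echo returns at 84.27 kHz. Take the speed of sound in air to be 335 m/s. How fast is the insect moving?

Double Doppler shift off a moving reflector: f₂ = f₀ · (v + u)/(v − u) (u > 0 toward emitter).
Rearranging, u = v · (f₂ − f₀)/(f₂ + f₀) = 335 × 4.53/164.01 ≈ 9.3 m/s.
So the insect is moving at 9.3 m/s toward the emitter.

9.3 m/s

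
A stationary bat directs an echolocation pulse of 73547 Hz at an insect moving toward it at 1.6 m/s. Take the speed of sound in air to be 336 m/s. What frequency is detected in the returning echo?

74251 Hz

At the insect (a moving observer), f₁ = f₀ · (v + u)/v = 73547 × 337.6/336 ≈ 73897 Hz.
On reflection it acts as a source moving toward the stationary detector: f₂ = f₁ · v/(v − u) = 73897 × 336/334.4 ≈ 74251 Hz.
Equivalently f₂ = f₀ · (v + u)/(v − u).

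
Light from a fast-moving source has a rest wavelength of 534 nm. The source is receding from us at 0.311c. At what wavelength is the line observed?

Relativistic Doppler for wavelength: λ' = λ₀ · √((1 + β)/(1 − β)).
λ' = 534 × √(1.3110/0.6890) = 534 × 1.37940 ≈ 736.6 nm.

736.6 nm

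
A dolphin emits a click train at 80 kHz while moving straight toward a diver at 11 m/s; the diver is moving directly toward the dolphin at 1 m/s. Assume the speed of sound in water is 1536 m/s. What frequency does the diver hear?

General Doppler shift: f' = f · (v + v_o)/(v − v_s).
f' = 80 × (1536 + 1)/(1536 − 11) = 80 × 1537/1525 ≈ 80.6 kHz.

80.6 kHz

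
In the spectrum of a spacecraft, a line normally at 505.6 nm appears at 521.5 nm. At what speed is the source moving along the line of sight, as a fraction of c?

0.031c

λ'/λ₀ = 1.0314 > 1 (redshift), so the source is receding.
λ'/λ₀ = √((1 + β)/(1 − β)) for a receding source ⇒ β = (r² − 1)/(r² + 1) with r = λ'/λ₀.
β = (1.0639 − 1)/(1.0639 + 1) ≈ 0.031.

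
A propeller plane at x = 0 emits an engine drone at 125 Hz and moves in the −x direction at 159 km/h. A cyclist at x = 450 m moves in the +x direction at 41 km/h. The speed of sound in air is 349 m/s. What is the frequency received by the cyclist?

159 km/h = 44.17 m/s; 41 km/h = 11.39 m/s.
The observer lies on the +x side, so the source is heading away from the observer and the observer is heading away from the source.
With source receding and observer receding, f' = f · (v − v_o)/(v + v_s).
f' = 125 × (349 − 11.39)/(349 + 44.17) = 125 × 337.61/393.17 ≈ 107 Hz.

107 Hz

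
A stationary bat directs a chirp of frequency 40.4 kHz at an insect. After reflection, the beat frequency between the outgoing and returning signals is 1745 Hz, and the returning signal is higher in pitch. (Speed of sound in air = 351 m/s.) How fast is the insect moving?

Double Doppler shift off a moving reflector: f₂ = f₀ · (v + u)/(v − u) (u > 0 toward emitter).
Returning signal is higher, so f₂ = f₀ + Δf = 40400 + 1745 = 42145 Hz.
Rearranging, u = v · (f₂ − f₀)/(f₂ + f₀) = 351 × 1745/82545 ≈ 7.4 m/s.
So the insect is moving at 7.4 m/s toward the emitter.

7.4 m/s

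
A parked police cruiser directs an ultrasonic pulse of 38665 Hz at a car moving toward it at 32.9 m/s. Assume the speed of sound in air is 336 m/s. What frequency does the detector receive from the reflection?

47059 Hz

The car first receives the wave as a moving observer: f₁ = f₀ · (v + u)/v = 38665 × (336 + 32.9)/336 ≈ 42451 Hz.
The reflection then acts as a moving source: f₂ = f₁ · v/(v − u) ≈ 47059 Hz.
Equivalently f₂ = f₀ · (v + u)/(v − u).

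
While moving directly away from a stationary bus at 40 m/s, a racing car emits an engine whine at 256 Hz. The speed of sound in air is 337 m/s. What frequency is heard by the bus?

Only the source moves, away from the listener, so f' = f · v/(v + v_s).
f' = 256 × 337/(337 + 40) = 256 × 337/377 ≈ 229 Hz.

229 Hz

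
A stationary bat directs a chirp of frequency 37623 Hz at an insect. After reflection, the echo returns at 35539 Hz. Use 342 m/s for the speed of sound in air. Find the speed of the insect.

Double Doppler shift off a moving reflector: f₂ = f₀ · (v + u)/(v − u) (u > 0 toward emitter).
Rearranging, u = v · (f₂ − f₀)/(f₂ + f₀) = 342 × -2084/73162 ≈ -9.7 m/s.
So the insect is moving at 9.7 m/s away from the emitter.

9.7 m/s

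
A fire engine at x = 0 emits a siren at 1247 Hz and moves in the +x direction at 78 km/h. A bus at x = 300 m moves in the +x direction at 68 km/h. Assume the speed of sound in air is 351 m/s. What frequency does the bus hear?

78 km/h = 21.67 m/s; 68 km/h = 18.89 m/s.
The observer lies on the +x side, so the source is heading toward the observer and the observer is heading away from the source.
General Doppler shift: f' = f · (v − v_o)/(v − v_s).
f' = 1247 × (351 − 18.89)/(351 − 21.67) = 1247 × 332.11/329.33 ≈ 1258 Hz.

1258 Hz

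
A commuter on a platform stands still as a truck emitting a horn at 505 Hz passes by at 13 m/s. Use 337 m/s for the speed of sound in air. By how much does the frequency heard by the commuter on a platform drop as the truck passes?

Approaching: f₁ = f · v/(v − v_s) = 505 × 337/324 ≈ 525.3 Hz.
Receding: f₂ = f · v/(v + v_s) = 505 × 337/350 ≈ 486.2 Hz.
Drop: f₁ − f₂ = 2f·v·v_s/(v² − v_s²) = 2 × 505 × 337 × 13/(337² − 13²) ≈ 39.0 Hz.

39.0 Hz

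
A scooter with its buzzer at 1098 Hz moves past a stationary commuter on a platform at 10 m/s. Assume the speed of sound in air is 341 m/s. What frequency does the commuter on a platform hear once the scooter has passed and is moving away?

Receding: f₂ = f · v/(v + v_s) = 1098 × 341/351 ≈ 1067 Hz.

1067 Hz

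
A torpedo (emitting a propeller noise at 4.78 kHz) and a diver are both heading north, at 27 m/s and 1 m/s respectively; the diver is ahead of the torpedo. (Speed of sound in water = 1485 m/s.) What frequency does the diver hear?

The diver is ahead, so the torpedo is moving toward it while the diver is moving away from the torpedo.
Both move, so f' = f · (v − v_o)/(v − v_s).
f' = 4.78 × (1485 − 1)/(1485 − 27) = 4.78 × 1484/1458 ≈ 4.87 kHz.

4.87 kHz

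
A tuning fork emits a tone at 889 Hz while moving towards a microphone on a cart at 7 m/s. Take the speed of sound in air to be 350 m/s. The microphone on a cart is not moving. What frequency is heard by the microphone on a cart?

Moving source, stationary observer: f' = f · v/(v − v_s) since the source is approaching.
f' = 889 × 350/(350 − 7) = 889 × 350/343 ≈ 907 Hz.

907 Hz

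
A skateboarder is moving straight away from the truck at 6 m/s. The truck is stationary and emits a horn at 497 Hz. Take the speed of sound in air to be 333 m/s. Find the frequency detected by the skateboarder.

Moving observer, stationary source: f' = f · (v − v_o)/v.
f' = 497 × (333 − 6)/333 = 497 × 327/333 ≈ 488 Hz.

488 Hz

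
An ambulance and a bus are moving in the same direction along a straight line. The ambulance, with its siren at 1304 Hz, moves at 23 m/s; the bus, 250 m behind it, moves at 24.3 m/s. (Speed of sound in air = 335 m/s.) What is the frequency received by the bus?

The bus is behind, so the ambulance is moving away from it while the bus is moving toward the ambulance.
General Doppler shift: f' = f · (v + v_o)/(v + v_s).
f' = 1304 × (335 + 24.3)/(335 + 23) = 1304 × 359.3/358 ≈ 1309 Hz.

1309 Hz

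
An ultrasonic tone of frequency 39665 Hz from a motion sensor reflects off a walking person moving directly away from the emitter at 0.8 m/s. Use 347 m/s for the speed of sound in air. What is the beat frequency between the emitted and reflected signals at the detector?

At the walking person (a moving observer), f₁ = f₀ · (v − u)/v = 39665 × 346.2/347 ≈ 39573.6 Hz.
On reflection it acts as a source moving away from the stationary detector: f₂ = f₁ · v/(v + u) = 39573.6 × 347/347.8 ≈ 39482.5 Hz.
Equivalently f₂ = f₀ · (v − u)/(v + u).
Beat frequency: |f₂ − f₀| = 2u·f₀/(v + u) = 2 × 0.8 × 39665/347.8 ≈ 182 Hz.

182 Hz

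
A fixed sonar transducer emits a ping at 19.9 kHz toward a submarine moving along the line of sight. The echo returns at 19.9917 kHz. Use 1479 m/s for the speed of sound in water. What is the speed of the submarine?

3.4 m/s

Double Doppler shift off a moving reflector: f₂ = f₀ · (v + u)/(v − u) (u > 0 toward emitter).
Rearranging, u = v · (f₂ − f₀)/(f₂ + f₀) = 1479 × 0.0917/39.8917 ≈ 3.4 m/s.
So the submarine is moving at 3.4 m/s toward the emitter.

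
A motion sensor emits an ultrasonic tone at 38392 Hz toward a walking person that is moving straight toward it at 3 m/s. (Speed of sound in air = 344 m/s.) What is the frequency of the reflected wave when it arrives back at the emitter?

39068 Hz

At the walking person (a moving observer), f₁ = f₀ · (v + u)/v = 38392 × 347/344 ≈ 38727 Hz.
On reflection it acts as a source moving toward the stationary detector: f₂ = f₁ · v/(v − u) = 38727 × 344/341 ≈ 39068 Hz.
Equivalently f₂ = f₀ · (v + u)/(v − u).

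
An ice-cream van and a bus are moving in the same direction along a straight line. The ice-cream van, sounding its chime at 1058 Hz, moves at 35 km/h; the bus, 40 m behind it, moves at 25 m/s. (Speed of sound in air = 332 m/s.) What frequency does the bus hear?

35 km/h = 9.722 m/s.
The bus is behind, so the ice-cream van is moving away from it while the bus is moving toward the ice-cream van.
With source receding and observer approaching, f' = f · (v + v_o)/(v + v_s).
f' = 1058 × (332 + 25)/(332 + 9.722) = 1058 × 357/341.72 ≈ 1105 Hz.

1105 Hz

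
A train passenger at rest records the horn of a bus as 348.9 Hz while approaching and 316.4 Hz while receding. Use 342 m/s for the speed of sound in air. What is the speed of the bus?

16.7 m/s

f₁/f₂ = (v + v_s)/(v − v_s), so v_s = v · (f₁ − f₂)/(f₁ + f₂).
v_s = 342 × (348.9 − 316.4)/(348.9 + 316.4) = 342 × 32.5/665.3 ≈ 16.7 m/s.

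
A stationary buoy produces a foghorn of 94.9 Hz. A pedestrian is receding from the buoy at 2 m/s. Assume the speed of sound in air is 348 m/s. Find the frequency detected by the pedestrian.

94 Hz

Only the observer moves, away from the source, so f' = f · (v − v_o)/v.
f' = 94.9 × (348 − 2)/348 = 94.9 × 346/348 ≈ 94 Hz.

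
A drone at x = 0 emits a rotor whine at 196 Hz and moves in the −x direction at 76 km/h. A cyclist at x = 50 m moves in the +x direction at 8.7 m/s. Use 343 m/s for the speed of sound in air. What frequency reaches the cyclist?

76 km/h = 21.11 m/s.
The observer lies on the +x side, so the source is heading away from the observer and the observer is heading away from the source.
Both move, so f' = f · (v − v_o)/(v + v_s).
f' = 196 × (343 − 8.7)/(343 + 21.11) = 196 × 334.3/364.11 ≈ 180 Hz.

180 Hz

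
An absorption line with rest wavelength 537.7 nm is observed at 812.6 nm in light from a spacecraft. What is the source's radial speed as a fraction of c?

λ'/λ₀ = 1.5113 > 1 (redshift), so the source is receding.
λ'/λ₀ = √((1 + β)/(1 − β)) for a receding source ⇒ β = (r² − 1)/(r² + 1) with r = λ'/λ₀.
β = (2.2839 − 1)/(2.2839 + 1) ≈ 0.391.

0.391c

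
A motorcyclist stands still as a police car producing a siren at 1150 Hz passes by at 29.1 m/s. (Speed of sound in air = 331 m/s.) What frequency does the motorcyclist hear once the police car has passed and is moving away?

1057 Hz

Receding: f₂ = f · v/(v + v_s) = 1150 × 331/360.1 ≈ 1057 Hz.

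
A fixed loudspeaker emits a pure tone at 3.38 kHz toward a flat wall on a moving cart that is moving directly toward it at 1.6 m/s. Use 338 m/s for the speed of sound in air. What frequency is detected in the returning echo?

3.41 kHz

At the flat wall on a moving cart (a moving observer), f₁ = f₀ · (v + u)/v = 3.38 × 339.6/338 ≈ 3.40 kHz.
The reflection then acts as a moving source: f₂ = f₁ · v/(v − u) ≈ 3.41 kHz.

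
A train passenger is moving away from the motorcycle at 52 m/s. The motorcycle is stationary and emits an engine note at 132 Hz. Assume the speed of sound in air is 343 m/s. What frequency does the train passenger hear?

112 Hz

Only the observer moves, away from the source, so f' = f · (v − v_o)/v.
f' = 132 × (343 − 52)/343 = 132 × 291/343 ≈ 112 Hz.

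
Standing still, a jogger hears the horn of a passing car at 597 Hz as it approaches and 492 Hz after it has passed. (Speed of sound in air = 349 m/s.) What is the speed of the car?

34 m/s

f₁/f₂ = (v + v_s)/(v − v_s), so v_s = v · (f₁ − f₂)/(f₁ + f₂).
v_s = 349 × (597 − 492)/(597 + 492) = 349 × 105/1089 ≈ 34 m/s.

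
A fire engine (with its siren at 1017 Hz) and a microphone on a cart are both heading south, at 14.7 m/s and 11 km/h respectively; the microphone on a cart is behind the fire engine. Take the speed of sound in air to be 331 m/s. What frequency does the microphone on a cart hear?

11 km/h = 3.056 m/s.
The microphone on a cart is behind, so the fire engine is moving away from it while the microphone on a cart is moving toward the fire engine.
General Doppler shift: f' = f · (v + v_o)/(v + v_s).
f' = 1017 × (331 + 3.056)/(331 + 14.7) = 1017 × 334.06/345.7 ≈ 983 Hz.

983 Hz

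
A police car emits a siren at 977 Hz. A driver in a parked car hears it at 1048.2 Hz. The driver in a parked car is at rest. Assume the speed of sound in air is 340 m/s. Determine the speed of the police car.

23.1 m/s

f' > f, so the police car is approaching.
f' = f · v/(v − v_s) ⇒ v_s = v · |1 − f/f'|.
v_s = 340 × |1 − 977/1048.2| = 340 × 0.06793 ≈ 23.1 m/s.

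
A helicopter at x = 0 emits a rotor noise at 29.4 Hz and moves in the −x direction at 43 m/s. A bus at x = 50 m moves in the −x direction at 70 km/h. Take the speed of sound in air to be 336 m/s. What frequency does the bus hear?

27.6 Hz

70 km/h = 19.44 m/s.
The observer lies on the +x side, so the source is heading away from the observer and the observer is heading toward the source.
General Doppler shift: f' = f · (v + v_o)/(v + v_s).
f' = 29.4 × (336 + 19.44)/(336 + 43) = 29.4 × 355.44/379 ≈ 27.6 Hz.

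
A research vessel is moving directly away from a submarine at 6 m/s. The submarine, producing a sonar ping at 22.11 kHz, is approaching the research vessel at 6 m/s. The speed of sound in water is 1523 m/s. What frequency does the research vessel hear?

With source approaching and observer receding, f' = f · (v − v_o)/(v − v_s).
f' = 22.11 × (1523 − 6)/(1523 − 6) = 22.11 × 1517/1517 ≈ 22.1 kHz.

22.1 kHz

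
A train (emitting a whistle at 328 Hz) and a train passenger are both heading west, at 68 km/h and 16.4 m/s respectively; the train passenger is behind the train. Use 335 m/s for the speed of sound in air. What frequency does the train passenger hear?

68 km/h = 18.89 m/s.
The train passenger is behind, so the train is moving away from it while the train passenger is moving toward the train.
General Doppler shift: f' = f · (v + v_o)/(v + v_s).
f' = 328 × (335 + 16.4)/(335 + 18.89) = 328 × 351.4/353.89 ≈ 326 Hz.

326 Hz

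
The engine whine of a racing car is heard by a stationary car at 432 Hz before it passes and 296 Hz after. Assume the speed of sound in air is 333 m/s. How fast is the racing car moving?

62 m/s

f₁/f₂ = (v + v_s)/(v − v_s), so v_s = v · (f₁ − f₂)/(f₁ + f₂).
v_s = 333 × (432 − 296)/(432 + 296) = 333 × 136/728 ≈ 62 m/s.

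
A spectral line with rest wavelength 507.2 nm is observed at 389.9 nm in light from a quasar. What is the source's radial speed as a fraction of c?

λ'/λ₀ = 0.7687 < 1 (blueshift), so the source is approaching.
λ'/λ₀ = √((1 − β)/(1 + β)) for an approaching source ⇒ β = (1 − r²)/(1 + r²) with r = λ'/λ₀.
β = (1 − 0.5909)/(1 + 0.5909) ≈ 0.257.

0.257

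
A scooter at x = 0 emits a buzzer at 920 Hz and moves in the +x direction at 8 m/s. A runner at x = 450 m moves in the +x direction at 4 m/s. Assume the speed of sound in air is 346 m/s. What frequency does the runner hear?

931 Hz

The observer lies on the +x side, so the source is heading toward the observer and the observer is heading away from the source.
Both move, so f' = f · (v − v_o)/(v − v_s).
f' = 920 × (346 − 4)/(346 − 8) = 920 × 342/338 ≈ 931 Hz.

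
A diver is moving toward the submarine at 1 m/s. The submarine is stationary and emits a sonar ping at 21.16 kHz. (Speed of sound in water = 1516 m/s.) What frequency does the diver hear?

Moving observer, stationary source: f' = f · (v + v_o)/v.
f' = 21.16 × (1516 + 1)/1516 = 21.16 × 1517/1516 ≈ 21.2 kHz.

21.2 kHz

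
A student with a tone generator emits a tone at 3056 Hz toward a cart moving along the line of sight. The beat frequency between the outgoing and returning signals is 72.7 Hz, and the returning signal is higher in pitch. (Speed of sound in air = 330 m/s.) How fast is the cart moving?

3.9 m/s

Double Doppler shift off a moving reflector: f₂ = f₀ · (v + u)/(v − u) (u > 0 toward emitter).
Returning signal is higher, so f₂ = f₀ + Δf = 3056 + 72.7 = 3128.7 Hz.
Rearranging, u = v · (f₂ − f₀)/(f₂ + f₀) = 330 × 72.7/6184.7 ≈ 3.9 m/s.
So the cart is moving at 3.9 m/s toward the emitter.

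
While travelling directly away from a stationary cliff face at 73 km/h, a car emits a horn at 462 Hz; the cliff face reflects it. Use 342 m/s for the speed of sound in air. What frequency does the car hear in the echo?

410 Hz

73 km/h = 20.28 m/s.
The cliff face receives the sound from a moving source: f₁ = f₀ · v/(v + v_e) = 462 × 342/362.28 ≈ 436 Hz.
On the return leg the car is a moving observer: f₂ = f₁ · (v − v_e)/v = 436 × 321.72/342 ≈ 410 Hz.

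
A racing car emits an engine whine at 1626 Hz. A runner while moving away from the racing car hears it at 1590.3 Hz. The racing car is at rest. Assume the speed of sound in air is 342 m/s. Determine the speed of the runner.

7.5 m/s

f' = f · (v − v_o)/v ⇒ v_o = v · |f'/f − 1|.
v_o = 342 × |1590.3/1626 − 1| = 342 × 0.02196 ≈ 7.5 m/s.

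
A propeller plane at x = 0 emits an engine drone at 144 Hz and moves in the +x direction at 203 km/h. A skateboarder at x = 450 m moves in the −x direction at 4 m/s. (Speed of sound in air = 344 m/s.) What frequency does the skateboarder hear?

203 km/h = 56.39 m/s.
The observer lies on the +x side, so the source is heading toward the observer and the observer is heading toward the source.
Both move, so f' = f · (v + v_o)/(v − v_s).
f' = 144 × (344 + 4)/(344 − 56.39) = 144 × 348/287.61 ≈ 174 Hz.

174 Hz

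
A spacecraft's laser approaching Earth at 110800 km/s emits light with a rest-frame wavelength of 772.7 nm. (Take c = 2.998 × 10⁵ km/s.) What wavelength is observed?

β = v/c = 110800/299800 = 0.3696.
Relativistic Doppler for wavelength: λ' = λ₀ · √((1 − β)/(1 + β)).
λ' = 772.7 × √(0.6304/1.3696) = 772.7 × 0.67846 ≈ 524.2 nm.

524.2 nm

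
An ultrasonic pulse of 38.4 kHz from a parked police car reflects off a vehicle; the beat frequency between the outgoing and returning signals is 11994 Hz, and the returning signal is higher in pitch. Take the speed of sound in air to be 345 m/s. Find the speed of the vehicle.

Double Doppler shift off a moving reflector: f₂ = f₀ · (v + u)/(v − u) (u > 0 toward emitter).
Returning signal is higher, so f₂ = f₀ + Δf = 38400 + 11994 = 50394 Hz.
Rearranging, u = v · (f₂ − f₀)/(f₂ + f₀) = 345 × 11994/88794 ≈ 47 m/s.
So the vehicle is moving at 47 m/s toward the emitter.

47 m/s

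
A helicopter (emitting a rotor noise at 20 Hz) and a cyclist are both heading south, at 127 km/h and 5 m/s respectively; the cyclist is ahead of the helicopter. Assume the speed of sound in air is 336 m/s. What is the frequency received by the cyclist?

127 km/h = 35.28 m/s.
The cyclist is ahead, so the helicopter is moving toward it while the cyclist is moving away from the helicopter.
With source approaching and observer receding, f' = f · (v − v_o)/(v − v_s).
f' = 20 × (336 − 5)/(336 − 35.28) = 20 × 331/300.72 ≈ 22.0 Hz.

22.0 Hz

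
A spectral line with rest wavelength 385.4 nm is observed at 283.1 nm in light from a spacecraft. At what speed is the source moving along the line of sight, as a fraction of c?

λ'/λ₀ = 0.7346 < 1 (blueshift), so the source is approaching.
λ'/λ₀ = √((1 − β)/(1 + β)) for an approaching source ⇒ β = (1 − r²)/(1 + r²) with r = λ'/λ₀.
β = (1 − 0.5396)/(1 + 0.5396) ≈ 0.299.

0.299c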